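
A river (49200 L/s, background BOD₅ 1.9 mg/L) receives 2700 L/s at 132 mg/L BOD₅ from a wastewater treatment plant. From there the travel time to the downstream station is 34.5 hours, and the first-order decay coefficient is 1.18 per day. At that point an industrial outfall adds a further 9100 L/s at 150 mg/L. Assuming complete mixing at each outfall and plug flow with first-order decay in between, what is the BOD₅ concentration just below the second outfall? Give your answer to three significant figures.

23.7 mg/L

Conservation of mass: C = (49200·1.900 + 2700·132.0) / 51900 = 449900/51900 = 8.668 mg/L; combined flow 51900 L/s.
First-order decay: C = 8.668·exp(−k·t) = 8.668·0.1834 = 1.589 mg/L.
At the second outfall, C = (51900·1.589 + 9100·150.0) / (51900 + 9100) = 23.73 mg/L.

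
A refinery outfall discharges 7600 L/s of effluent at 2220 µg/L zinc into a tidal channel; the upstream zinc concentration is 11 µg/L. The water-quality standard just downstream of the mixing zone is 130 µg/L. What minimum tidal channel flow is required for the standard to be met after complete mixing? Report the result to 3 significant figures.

133000 L/s

Set C_mix = 130: (Q·11.00 + 7600·2220) / (Q + 7600) = 130
→ Q = 7600·(2220 − 130)/(130 − 11.00) = 133500 L/s.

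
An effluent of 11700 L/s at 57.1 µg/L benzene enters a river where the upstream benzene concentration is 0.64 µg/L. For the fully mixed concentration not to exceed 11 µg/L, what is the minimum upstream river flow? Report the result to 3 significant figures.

Set C_mix = 11: (Q·0.6400 + 11700·57.10) / (Q + 11700) = 11
→ Q = 11700·(57.10 − 11)/(11 − 0.6400) = 52060 L/s.

52100 L/s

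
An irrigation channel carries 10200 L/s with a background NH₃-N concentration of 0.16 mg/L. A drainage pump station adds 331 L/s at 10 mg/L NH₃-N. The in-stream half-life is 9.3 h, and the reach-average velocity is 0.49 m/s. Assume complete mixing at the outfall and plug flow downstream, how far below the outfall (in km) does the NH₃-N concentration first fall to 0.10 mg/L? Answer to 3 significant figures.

36.6 km

Mass balance: C = (10200·0.1600 + 331.0·10.00) / 10530 = 4942/10530 = 0.4693 mg/L.
Half-life 9.3 h → k = ln 2 / 9.3 = 0.07453 h⁻¹ = 1.789 d⁻¹.
Set 0.4693·exp(−k·t) = 0.10 → t = ln(0.4693/0.10)/k = 74680 s = 20.74 h.
Distance = v·t = 0.49·74680 = 36590 m = 36.59 km.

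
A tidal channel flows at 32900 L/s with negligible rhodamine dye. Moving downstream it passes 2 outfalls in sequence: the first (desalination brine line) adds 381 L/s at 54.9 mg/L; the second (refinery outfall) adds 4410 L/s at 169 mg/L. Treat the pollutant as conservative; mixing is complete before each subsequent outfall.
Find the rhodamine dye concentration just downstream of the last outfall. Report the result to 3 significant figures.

After outfall 1: Q = 32900 + 381.0 = 33280 L/s; C = (32900·0 + 381.0·54.90)/33280 = 0.6285 mg/L.
After outfall 2: Q = 33280 + 4410 = 37690 L/s; C = (33280·0.6285 + 4410·169.0)/37690 = 20.33 mg/L.

20.3 mg/L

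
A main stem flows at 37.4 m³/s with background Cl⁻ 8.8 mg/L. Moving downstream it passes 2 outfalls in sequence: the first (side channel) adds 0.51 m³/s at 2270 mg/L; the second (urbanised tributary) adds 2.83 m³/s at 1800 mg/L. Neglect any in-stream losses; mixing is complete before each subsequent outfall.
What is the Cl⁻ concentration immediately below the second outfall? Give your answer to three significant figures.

162 mg/L

Outfall 1: combined Q = 37.91 m³/s; C = (37.40·8.800 + 0.5100·2270)/37.91 = 39.22 mg/L.
Outfall 2: combined Q = 40.74 m³/s; C = (37.91·39.22 + 2.830·1800)/40.74 = 161.5 mg/L.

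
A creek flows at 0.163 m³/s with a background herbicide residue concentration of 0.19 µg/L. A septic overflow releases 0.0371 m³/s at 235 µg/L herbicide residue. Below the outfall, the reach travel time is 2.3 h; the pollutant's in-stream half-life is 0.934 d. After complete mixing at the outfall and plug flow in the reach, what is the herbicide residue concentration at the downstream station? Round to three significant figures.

Conservation of mass: C = (0.1630·0.1900 + 0.03710·235.0) / 0.2001 = 8.749/0.2001 = 43.73 µg/L.
Half-life 0.934 d → k = ln 2 / 0.934 = 0.7421 d⁻¹.
First-order decay: C = 43.73·exp(−k·t) = 43.73·0.9313 = 40.72 µg/L.

40.7 µg/L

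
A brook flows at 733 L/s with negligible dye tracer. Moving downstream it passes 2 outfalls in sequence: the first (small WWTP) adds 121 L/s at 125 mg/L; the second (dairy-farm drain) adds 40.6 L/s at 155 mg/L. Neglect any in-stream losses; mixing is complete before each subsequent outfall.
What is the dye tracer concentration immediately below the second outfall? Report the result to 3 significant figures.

23.9 mg/L

Outfall 1: combined Q = 854.0 L/s; C = (733.0·0 + 121.0·125.0)/854.0 = 17.71 mg/L.
Outfall 2: combined Q = 894.6 L/s; C = (854.0·17.71 + 40.60·155.0)/894.6 = 23.94 mg/L.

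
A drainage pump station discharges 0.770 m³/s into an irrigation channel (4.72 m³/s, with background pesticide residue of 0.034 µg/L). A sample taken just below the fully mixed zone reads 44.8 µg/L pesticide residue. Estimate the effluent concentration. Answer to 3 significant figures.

319 µg/L

Mass balance: 4.720·0.03400 + 0.7700·Cₑ = 5.490·44.80
→ Cₑ = (5.490·44.80 − 4.720·0.03400) / 0.7700 = 319.2 µg/L.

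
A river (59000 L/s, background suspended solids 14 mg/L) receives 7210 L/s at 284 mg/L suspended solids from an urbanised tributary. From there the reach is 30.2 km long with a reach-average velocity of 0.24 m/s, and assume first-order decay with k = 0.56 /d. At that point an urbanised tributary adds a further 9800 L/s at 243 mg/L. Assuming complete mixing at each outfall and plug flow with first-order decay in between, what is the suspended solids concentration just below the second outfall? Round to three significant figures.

48.1 mg/L

Conservation of mass: C = (59000·14.00 + 7210·284.0) / 66210 = 2874000/66210 = 43.40 mg/L; combined flow 66210 L/s.
Travel time t = 30.2·1000 / 0.24 = 125800 s = 34.95 h.
Decay over the reach: 43.40·exp(−kt) = 43.40·0.4424 = 19.20 mg/L.
At the second outfall, C = (66210·19.20 + 9800·243.0) / (66210 + 9800) = 48.05 mg/L.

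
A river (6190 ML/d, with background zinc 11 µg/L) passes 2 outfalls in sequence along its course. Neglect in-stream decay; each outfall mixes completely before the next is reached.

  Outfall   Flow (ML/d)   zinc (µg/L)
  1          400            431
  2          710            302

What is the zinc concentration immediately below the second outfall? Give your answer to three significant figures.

Below outfall 1: Q → 6590 ML/d, C = (6190·11.00 + 400.0·431.0)/6590 = 36.49 µg/L.
Below outfall 2: Q → 7300 ML/d, C = (6590·36.49 + 710.0·302.0)/7300 = 62.32 µg/L.

62.3 µg/L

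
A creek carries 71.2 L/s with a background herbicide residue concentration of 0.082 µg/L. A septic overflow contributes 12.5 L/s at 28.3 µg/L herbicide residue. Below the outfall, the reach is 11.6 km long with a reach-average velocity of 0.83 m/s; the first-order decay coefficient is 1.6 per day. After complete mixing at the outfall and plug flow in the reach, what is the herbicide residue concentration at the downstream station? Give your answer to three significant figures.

3.32 µg/L

Conservation of mass: C = (71.20·0.08200 + 12.50·28.30) / 83.70 = 359.6/83.70 = 4.296 µg/L.
Travel time t = 11.6·1000 / 0.83 = 13980 s = 3.882 h.
First-order decay: C = 4.296·exp(−k·t) = 4.296·0.7720 = 3.316 µg/L.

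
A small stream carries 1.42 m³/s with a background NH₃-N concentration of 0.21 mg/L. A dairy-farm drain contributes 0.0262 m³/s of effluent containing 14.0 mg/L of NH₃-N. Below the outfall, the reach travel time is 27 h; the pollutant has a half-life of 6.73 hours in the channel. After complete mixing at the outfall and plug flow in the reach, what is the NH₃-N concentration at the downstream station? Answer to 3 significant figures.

Mass balance: C = (1.420·0.2100 + 0.02620·14.00) / 1.446 = 0.6650/1.446 = 0.4598 mg/L.
Half-life 6.73 h → k = ln 2 / 6.73 = 0.1030 h⁻¹ = 2.472 d⁻¹.
Applying C = C₀e^(−kt): 0.4598 × 0.06199 = 0.02850 mg/L.

0.0285 mg/L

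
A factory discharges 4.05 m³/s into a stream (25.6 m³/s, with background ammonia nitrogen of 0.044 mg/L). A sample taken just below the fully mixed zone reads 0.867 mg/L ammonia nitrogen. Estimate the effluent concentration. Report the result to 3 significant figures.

6.07 mg/L

Mass balance: 25.60·0.04400 + 4.050·Cₑ = 29.65·0.8670
→ Cₑ = (29.65·0.8670 − 25.60·0.04400) / 4.050 = 6.069 mg/L.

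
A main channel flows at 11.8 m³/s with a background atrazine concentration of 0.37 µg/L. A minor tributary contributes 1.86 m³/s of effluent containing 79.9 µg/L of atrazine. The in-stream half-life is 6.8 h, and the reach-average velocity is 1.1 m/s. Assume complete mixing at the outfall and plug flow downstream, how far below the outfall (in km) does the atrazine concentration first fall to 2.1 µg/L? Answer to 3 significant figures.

Mixed concentration C = ΣQC/ΣQ = (11.80·0.3700 + 1.860·79.90) / 13.66 = 153.0/13.66 = 11.20 µg/L.
Half-life 6.8 h → k = ln 2 / 6.8 = 0.1019 h⁻¹ = 2.446 d⁻¹.
Set 11.20·exp(−k·t) = 2.1 → t = ln(11.20/2.1)/k = 59120 s = 16.42 h.
Distance = v·t = 1.1·59120 = 65030 m = 65.03 km.

65.0 km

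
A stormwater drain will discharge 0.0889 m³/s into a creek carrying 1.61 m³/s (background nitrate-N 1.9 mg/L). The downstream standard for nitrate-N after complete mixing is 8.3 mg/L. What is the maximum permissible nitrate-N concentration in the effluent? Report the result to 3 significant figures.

At the limit, (Qr·Cr + Qe·Cₑ)/(Qr + Qe) = 8.3:
Cₑ = (1.699·8.3 − 1.610·1.900) / 0.08890 = 124.2 mg/L.

124 mg/L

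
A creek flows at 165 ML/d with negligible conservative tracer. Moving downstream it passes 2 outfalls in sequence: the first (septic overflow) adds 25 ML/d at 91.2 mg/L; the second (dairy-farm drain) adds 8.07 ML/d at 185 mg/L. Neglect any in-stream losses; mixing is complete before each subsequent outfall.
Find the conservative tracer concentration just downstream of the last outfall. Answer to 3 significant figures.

Outfall 1: combined Q = 190.0 ML/d; C = (165.0·0 + 25.00·91.20)/190.0 = 12.00 mg/L.
Outfall 2: combined Q = 198.1 ML/d; C = (190.0·12.00 + 8.070·185.0)/198.1 = 19.05 mg/L.

19.0 mg/L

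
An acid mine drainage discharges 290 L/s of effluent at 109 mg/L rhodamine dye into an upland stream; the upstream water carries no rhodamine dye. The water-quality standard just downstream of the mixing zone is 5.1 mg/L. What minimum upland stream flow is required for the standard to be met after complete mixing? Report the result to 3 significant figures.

Set C_mix = 5.1: (Q·0 + 290.0·109.0) / (Q + 290.0) = 5.1
→ Q = 290.0·(109.0 − 5.1)/(5.1 − 0) = 5908 L/s.

5910 L/s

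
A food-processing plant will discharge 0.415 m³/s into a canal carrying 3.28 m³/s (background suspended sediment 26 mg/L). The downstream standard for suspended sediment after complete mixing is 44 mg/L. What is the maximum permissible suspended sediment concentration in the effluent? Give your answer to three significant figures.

186 mg/L

At the limit, (Qr·Cr + Qe·Cₑ)/(Qr + Qe) = 44:
Cₑ = (3.695·44 − 3.280·26.00) / 0.4150 = 186.3 mg/L.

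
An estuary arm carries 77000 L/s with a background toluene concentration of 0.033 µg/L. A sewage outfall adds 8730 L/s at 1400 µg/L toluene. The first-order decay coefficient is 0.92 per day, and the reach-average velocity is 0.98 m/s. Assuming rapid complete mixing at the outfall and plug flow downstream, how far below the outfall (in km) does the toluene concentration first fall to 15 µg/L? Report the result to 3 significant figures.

Mixed concentration C = ΣQC/ΣQ = (77000·0.03300 + 8730·1400) / 85730 = 12220000/85730 = 142.6 µg/L.
Set 142.6·exp(−k·t) = 15 → t = ln(142.6/15)/k = 211500 s = 58.75 h.
Distance = v·t = 0.98·211500 = 207300 m = 207.3 km.

207 km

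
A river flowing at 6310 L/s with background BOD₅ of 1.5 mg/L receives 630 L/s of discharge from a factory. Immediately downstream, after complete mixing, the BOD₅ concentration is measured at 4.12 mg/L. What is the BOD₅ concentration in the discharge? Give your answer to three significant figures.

Mass balance: 6310·1.500 + 630.0·Cₑ = 6940·4.120
→ Cₑ = (6940·4.120 − 6310·1.500) / 630.0 = 30.36 mg/L.

30.4 mg/L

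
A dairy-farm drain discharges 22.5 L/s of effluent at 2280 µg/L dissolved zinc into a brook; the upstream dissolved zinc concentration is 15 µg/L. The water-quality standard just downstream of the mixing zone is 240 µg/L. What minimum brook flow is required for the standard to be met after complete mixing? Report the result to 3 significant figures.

Set C_mix = 240: (Q·15.00 + 22.50·2280) / (Q + 22.50) = 240
→ Q = 22.50·(2280 − 240)/(240 − 15.00) = 204.0 L/s.

204 L/s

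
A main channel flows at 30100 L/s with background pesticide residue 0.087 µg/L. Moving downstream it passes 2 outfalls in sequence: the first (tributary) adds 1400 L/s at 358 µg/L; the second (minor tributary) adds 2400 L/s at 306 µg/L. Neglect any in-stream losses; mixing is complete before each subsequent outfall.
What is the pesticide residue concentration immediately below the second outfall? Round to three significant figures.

36.5 µg/L

Outfall 1: combined Q = 31500 L/s; C = (30100·0.08700 + 1400·358.0)/31500 = 15.99 µg/L.
Outfall 2: combined Q = 33900 L/s; C = (31500·15.99 + 2400·306.0)/33900 = 36.53 µg/L.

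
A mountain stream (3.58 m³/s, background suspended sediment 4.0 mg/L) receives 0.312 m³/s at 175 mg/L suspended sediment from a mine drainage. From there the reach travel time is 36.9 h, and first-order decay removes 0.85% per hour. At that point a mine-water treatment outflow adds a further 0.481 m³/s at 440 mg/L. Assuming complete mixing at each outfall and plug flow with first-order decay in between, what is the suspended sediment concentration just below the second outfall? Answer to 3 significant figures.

Mixed concentration C = ΣQC/ΣQ = (3.580·4.000 + 0.3120·175.0) / 3.892 = 68.92/3.892 = 17.71 mg/L; combined flow 3.892 m³/s.
0.85%/h lost → k = −ln(1 − 0.0085) = 0.008536 h⁻¹.
After decay, C = 17.71 × e^(−kt) = 17.71 × 0.7298 = 12.92 mg/L.
At the second outfall, C = (3.892·12.92 + 0.4810·440.0) / (3.892 + 0.4810) = 59.90 mg/L.

59.9 mg/L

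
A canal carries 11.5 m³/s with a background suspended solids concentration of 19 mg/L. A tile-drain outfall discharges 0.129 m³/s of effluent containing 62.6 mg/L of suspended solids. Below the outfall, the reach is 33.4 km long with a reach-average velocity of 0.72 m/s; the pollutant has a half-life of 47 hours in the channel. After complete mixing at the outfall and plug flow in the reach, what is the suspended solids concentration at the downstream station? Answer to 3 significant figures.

16.1 mg/L

After mixing, C = (11.50·19.00 + 0.1290·62.60) / 11.63 = 226.6/11.63 = 19.48 mg/L.
Travel time t = 33.4·1000 / 0.72 = 46390 s = 12.89 h.
Half-life 47 h → k = ln 2 / 47 = 0.01475 h⁻¹ = 0.3539 d⁻¹.
Decay over the reach: 19.48·exp(−kt) = 19.48·0.8269 = 16.11 mg/L.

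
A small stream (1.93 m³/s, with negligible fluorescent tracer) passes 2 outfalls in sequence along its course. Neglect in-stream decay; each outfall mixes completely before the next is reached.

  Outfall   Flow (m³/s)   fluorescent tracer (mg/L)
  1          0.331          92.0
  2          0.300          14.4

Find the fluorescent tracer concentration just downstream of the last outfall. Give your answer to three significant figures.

Below outfall 1: Q → 2.261 m³/s, C = (1.930·0 + 0.3310·92.00)/2.261 = 13.47 mg/L.
Below outfall 2: Q → 2.561 m³/s, C = (2.261·13.47 + 0.3000·14.40)/2.561 = 13.58 mg/L.

13.6 mg/L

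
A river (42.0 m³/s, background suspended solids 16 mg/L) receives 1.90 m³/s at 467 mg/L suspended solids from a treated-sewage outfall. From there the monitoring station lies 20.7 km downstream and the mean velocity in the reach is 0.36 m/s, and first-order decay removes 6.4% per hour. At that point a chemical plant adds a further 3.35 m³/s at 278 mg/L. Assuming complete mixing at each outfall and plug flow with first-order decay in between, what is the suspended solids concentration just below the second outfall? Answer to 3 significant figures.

31.2 mg/L

After mixing, C = (42.00·16.00 + 1.900·467.0) / 43.90 = 1559/43.90 = 35.52 mg/L; combined flow 43.90 m³/s.
Travel time t = 20.7·1000 / 0.36 = 57500 s = 15.97 h.
6.4%/h lost → k = −ln(1 − 0.064) = 0.06614 h⁻¹.
First-order decay: C = 35.52·exp(−k·t) = 35.52·0.3477 = 12.35 mg/L.
At the second outfall, C = (43.90·12.35 + 3.350·278.0) / (43.90 + 3.350) = 31.18 mg/L.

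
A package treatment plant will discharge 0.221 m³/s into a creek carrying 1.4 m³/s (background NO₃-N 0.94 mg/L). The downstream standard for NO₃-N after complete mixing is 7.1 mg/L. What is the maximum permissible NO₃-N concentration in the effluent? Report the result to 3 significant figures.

At the limit, (Qr·Cr + Qe·Cₑ)/(Qr + Qe) = 7.1:
Cₑ = (1.621·7.1 − 1.400·0.9400) / 0.2210 = 46.12 mg/L.

46.1 mg/L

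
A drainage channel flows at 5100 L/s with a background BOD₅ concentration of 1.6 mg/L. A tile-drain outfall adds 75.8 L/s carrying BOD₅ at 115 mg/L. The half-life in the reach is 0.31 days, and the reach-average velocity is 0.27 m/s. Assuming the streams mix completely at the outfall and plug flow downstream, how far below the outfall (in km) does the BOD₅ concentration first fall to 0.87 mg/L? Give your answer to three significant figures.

13.8 km

Conservation of mass: C = (5100·1.600 + 75.80·115.0) / 5176 = 16880/5176 = 3.261 mg/L.
Half-life 0.31 d → k = ln 2 / 0.31 = 2.236 d⁻¹.
Set 3.261·exp(−k·t) = 0.87 → t = ln(3.261/0.87)/k = 51050 s = 14.18 h.
Distance = v·t = 0.27·51050 = 13780 m = 13.78 km.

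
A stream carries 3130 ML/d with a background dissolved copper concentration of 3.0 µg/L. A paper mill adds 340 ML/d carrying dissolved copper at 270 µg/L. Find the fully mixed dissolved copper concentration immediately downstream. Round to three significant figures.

29.2 µg/L

Flow-weighted average: C = (3130·3.000 + 340.0·270.0) / 3470 = 101200/3470 = 29.16 µg/L.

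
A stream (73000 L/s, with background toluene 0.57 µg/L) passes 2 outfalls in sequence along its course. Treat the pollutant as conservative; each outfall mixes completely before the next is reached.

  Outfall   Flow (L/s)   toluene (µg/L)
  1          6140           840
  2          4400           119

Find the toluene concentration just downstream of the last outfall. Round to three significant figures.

Below outfall 1: Q → 79140 L/s, C = (73000·0.5700 + 6140·840.0)/79140 = 65.70 µg/L.
Below outfall 2: Q → 83540 L/s, C = (79140·65.70 + 4400·119.0)/83540 = 68.50 µg/L.

68.5 µg/L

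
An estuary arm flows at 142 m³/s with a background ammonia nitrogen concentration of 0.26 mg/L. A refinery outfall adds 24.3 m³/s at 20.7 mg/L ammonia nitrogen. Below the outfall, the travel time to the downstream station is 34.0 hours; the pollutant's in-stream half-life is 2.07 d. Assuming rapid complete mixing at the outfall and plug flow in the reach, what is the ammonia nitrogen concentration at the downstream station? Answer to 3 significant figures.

Mixed concentration C = ΣQC/ΣQ = (142.0·0.2600 + 24.30·20.70) / 166.3 = 539.9/166.3 = 3.247 mg/L.
Half-life 2.07 d → k = ln 2 / 2.07 = 0.3349 d⁻¹.
Applying C = C₀e^(−kt): 3.247 × 0.6223 = 2.020 mg/L.

2.02 mg/L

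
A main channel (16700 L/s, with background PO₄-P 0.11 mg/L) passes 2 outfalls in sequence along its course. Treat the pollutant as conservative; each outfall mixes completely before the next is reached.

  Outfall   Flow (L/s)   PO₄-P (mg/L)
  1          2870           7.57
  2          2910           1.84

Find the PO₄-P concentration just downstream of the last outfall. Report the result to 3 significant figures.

1.29 mg/L

After outfall 1: Q = 16700 + 2870 = 19570 L/s; C = (16700·0.1100 + 2870·7.570)/19570 = 1.204 mg/L.
After outfall 2: Q = 19570 + 2910 = 22480 L/s; C = (19570·1.204 + 2910·1.840)/22480 = 1.286 mg/L.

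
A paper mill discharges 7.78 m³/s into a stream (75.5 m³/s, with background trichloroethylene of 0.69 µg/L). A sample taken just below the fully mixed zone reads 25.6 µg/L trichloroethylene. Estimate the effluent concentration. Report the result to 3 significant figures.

267 µg/L

Mass balance: 75.50·0.6900 + 7.780·Cₑ = 83.28·25.60
→ Cₑ = (83.28·25.60 − 75.50·0.6900) / 7.780 = 267.3 µg/L.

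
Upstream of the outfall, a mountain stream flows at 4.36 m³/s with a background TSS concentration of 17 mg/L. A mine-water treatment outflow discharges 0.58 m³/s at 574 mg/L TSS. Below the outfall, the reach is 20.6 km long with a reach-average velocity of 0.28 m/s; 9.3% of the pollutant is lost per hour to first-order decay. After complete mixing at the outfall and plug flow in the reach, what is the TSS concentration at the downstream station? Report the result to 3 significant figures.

Mass balance: C = (4.360·17.00 + 0.5800·574.0) / 4.940 = 407.0/4.940 = 82.40 mg/L.
Travel time t = 20.6·1000 / 0.28 = 73570 s = 20.44 h.
9.3%/h lost → k = −ln(1 − 0.093) = 0.09761 h⁻¹.
After decay, C = 82.40 × e^(−kt) = 82.40 × 0.1360 = 11.21 mg/L.

11.2 mg/L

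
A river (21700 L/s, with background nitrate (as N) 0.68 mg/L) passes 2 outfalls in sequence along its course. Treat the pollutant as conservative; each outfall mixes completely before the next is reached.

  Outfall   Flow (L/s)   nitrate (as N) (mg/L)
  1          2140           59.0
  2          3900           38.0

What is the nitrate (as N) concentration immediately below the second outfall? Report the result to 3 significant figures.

10.4 mg/L

After outfall 1: Q = 21700 + 2140 = 23840 L/s; C = (21700·0.6800 + 2140·59.00)/23840 = 5.915 mg/L.
After outfall 2: Q = 23840 + 3900 = 27740 L/s; C = (23840·5.915 + 3900·38.00)/27740 = 10.43 mg/L.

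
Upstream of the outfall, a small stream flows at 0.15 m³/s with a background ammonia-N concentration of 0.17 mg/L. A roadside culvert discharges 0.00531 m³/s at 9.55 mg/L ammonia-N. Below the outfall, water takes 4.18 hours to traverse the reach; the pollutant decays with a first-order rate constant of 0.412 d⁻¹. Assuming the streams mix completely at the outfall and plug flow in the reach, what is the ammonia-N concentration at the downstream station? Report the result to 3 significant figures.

0.457 mg/L

Conservation of mass: C = (0.1500·0.1700 + 0.005310·9.550) / 0.1553 = 0.07621/0.1553 = 0.4907 mg/L.
Decay over the reach: 0.4907·exp(−kt) = 0.4907·0.9308 = 0.4567 mg/L.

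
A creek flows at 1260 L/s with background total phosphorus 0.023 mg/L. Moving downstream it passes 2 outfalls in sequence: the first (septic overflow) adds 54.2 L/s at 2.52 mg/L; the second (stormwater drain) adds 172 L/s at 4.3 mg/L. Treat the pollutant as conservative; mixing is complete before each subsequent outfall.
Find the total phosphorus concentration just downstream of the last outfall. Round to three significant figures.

0.609 mg/L

Outfall 1: combined Q = 1314 L/s; C = (1260·0.02300 + 54.20·2.520)/1314 = 0.1260 mg/L.
Outfall 2: combined Q = 1486 L/s; C = (1314·0.1260 + 172.0·4.300)/1486 = 0.6090 mg/L.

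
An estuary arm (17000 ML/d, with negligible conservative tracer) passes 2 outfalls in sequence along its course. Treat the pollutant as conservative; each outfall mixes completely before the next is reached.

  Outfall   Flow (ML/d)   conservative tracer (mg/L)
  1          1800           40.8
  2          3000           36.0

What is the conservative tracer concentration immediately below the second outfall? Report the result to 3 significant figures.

8.32 mg/L

After outfall 1: Q = 17000 + 1800 = 18800 ML/d; C = (17000·0 + 1800·40.80)/18800 = 3.906 mg/L.
After outfall 2: Q = 18800 + 3000 = 21800 ML/d; C = (18800·3.906 + 3000·36.00)/21800 = 8.323 mg/L.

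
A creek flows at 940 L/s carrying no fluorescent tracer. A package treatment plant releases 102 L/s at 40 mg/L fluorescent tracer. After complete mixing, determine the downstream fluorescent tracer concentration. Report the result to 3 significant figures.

Mass balance: C = (940.0·0 + 102.0·40.00) / 1042 = 4080/1042 = 3.916 mg/L.

3.92 mg/L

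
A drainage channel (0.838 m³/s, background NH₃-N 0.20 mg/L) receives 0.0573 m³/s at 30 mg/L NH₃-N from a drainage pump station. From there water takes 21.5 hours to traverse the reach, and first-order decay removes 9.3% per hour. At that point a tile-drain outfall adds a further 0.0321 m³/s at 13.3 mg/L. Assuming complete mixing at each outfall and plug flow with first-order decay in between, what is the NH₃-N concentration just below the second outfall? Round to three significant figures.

Flow-weighted average: C = (0.8380·0.2000 + 0.05730·30.00) / 0.8953 = 1.887/0.8953 = 2.107 mg/L; combined flow 0.8953 m³/s.
9.3%/h lost → k = −ln(1 − 0.093) = 0.09761 h⁻¹.
Applying C = C₀e^(−kt): 2.107 × 0.1226 = 0.2584 mg/L.
Second outfall: C = (0.8953·0.2584 + 0.03210·13.30)/0.9274 = 0.7098 mg/L.

0.710 mg/L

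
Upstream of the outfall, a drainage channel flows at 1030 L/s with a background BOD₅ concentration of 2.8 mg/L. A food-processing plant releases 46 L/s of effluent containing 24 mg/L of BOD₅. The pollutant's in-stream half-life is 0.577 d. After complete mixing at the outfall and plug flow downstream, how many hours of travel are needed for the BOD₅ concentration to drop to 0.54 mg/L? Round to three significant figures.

After mixing, C = (1030·2.800 + 46.00·24.00) / 1076 = 3988/1076 = 3.706 mg/L.
Half-life 0.577 d → k = ln 2 / 0.577 = 1.201 d⁻¹.
3.706·exp(−k·t) = 0.54 → t = ln(3.706/0.54)/k = 138500 s = 38.48 h.

38.5 h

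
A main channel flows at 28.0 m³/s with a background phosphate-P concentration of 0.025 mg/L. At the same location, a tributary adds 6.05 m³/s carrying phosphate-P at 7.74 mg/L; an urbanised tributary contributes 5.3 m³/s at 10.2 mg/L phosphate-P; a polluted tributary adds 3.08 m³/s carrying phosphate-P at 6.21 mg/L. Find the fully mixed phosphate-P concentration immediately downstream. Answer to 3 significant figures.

Conservation of mass: C = (28.00·0.02500 + 6.050·7.740 + 5.300·10.20 + 3.080·6.210) / 42.43 = 120.7/42.43 = 2.845 mg/L.

2.85 mg/L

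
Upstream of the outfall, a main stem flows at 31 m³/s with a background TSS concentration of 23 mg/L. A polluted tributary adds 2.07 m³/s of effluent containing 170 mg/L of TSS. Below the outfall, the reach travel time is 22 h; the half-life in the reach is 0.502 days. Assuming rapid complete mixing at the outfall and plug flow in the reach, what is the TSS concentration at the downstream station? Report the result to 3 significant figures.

Mixed concentration C = ΣQC/ΣQ = (31.00·23.00 + 2.070·170.0) / 33.07 = 1065/33.07 = 32.20 mg/L.
Half-life 0.502 d → k = ln 2 / 0.502 = 1.381 d⁻¹.
After decay, C = 32.20 × e^(−kt) = 32.20 × 0.2820 = 9.082 mg/L.

9.08 mg/L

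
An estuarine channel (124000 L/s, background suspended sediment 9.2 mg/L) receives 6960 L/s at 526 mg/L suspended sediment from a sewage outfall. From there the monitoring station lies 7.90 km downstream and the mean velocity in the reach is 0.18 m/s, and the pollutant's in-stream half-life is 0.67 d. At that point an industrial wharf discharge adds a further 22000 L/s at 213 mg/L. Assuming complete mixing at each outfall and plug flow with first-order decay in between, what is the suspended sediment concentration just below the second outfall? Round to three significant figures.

49.2 mg/L

After mixing, C = (124000·9.200 + 6960·526.0) / 131000 = 4802000/131000 = 36.67 mg/L; combined flow 131000 L/s.
Travel time t = 7.90·1000 / 0.18 = 43890 s = 12.19 h.
Half-life 0.67 d → k = ln 2 / 0.67 = 1.035 d⁻¹.
After decay, C = 36.67 × e^(−kt) = 36.67 × 0.5912 = 21.68 mg/L.
At the second outfall, C = (131000·21.68 + 22000·213.0) / (131000 + 22000) = 49.20 mg/L.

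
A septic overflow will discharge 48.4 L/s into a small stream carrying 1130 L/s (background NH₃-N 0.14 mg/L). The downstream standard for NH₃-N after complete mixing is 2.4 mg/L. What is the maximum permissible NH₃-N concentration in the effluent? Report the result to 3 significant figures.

At the limit, (Qr·Cr + Qe·Cₑ)/(Qr + Qe) = 2.4:
Cₑ = (1178·2.4 − 1130·0.1400) / 48.40 = 55.16 mg/L.

55.2 mg/L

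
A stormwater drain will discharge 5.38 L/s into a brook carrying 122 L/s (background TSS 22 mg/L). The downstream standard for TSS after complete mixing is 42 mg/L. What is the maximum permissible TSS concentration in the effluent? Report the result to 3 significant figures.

At the limit, (Qr·Cr + Qe·Cₑ)/(Qr + Qe) = 42:
Cₑ = (127.4·42 − 122.0·22.00) / 5.380 = 495.5 mg/L.

496 mg/L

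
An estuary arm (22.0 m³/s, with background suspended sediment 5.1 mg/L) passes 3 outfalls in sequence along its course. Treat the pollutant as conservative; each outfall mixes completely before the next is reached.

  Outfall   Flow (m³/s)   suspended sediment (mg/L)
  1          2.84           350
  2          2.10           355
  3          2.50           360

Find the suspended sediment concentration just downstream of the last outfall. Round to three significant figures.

After outfall 1: Q = 22.00 + 2.840 = 24.84 m³/s; C = (22.00·5.100 + 2.840·350.0)/24.84 = 44.53 mg/L.
After outfall 2: Q = 24.84 + 2.100 = 26.94 m³/s; C = (24.84·44.53 + 2.100·355.0)/26.94 = 68.73 mg/L.
After outfall 3: Q = 26.94 + 2.500 = 29.44 m³/s; C = (26.94·68.73 + 2.500·360.0)/29.44 = 93.47 mg/L.

93.5 mg/L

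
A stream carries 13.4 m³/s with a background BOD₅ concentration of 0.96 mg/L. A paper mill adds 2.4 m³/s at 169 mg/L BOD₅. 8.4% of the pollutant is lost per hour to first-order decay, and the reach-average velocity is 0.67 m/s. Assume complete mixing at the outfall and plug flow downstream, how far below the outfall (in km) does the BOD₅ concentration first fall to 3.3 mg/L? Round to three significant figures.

57.3 km

Conservation of mass: C = (13.40·0.9600 + 2.400·169.0) / 15.80 = 418.5/15.80 = 26.49 mg/L.
8.4%/h lost → k = −ln(1 − 0.084) = 0.08774 h⁻¹.
Set 26.49·exp(−k·t) = 3.3 → t = ln(26.49/3.3)/k = 85450 s = 23.74 h.
Distance = v·t = 0.67·85450 = 57250 m = 57.25 km.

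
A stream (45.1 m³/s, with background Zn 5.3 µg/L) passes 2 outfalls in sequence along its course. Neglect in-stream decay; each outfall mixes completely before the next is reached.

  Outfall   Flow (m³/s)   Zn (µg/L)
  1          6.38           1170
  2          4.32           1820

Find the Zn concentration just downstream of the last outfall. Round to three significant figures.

279 µg/L

Below outfall 1: Q → 51.48 m³/s, C = (45.10·5.300 + 6.380·1170)/51.48 = 149.6 µg/L.
Below outfall 2: Q → 55.80 m³/s, C = (51.48·149.6 + 4.320·1820)/55.80 = 279.0 µg/L.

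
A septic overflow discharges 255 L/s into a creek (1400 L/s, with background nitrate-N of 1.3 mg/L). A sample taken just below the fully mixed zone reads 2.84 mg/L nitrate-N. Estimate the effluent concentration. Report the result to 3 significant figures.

Mass balance: 1400·1.300 + 255.0·Cₑ = 1655·2.840
→ Cₑ = (1655·2.840 − 1400·1.300) / 255.0 = 11.29 mg/L.

11.3 mg/L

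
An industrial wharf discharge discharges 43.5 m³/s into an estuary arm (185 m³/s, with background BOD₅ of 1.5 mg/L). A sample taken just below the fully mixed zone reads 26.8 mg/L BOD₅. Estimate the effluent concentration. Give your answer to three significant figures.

Mass balance: 185.0·1.500 + 43.50·Cₑ = 228.5·26.80
→ Cₑ = (228.5·26.80 − 185.0·1.500) / 43.50 = 134.4 mg/L.

134 mg/L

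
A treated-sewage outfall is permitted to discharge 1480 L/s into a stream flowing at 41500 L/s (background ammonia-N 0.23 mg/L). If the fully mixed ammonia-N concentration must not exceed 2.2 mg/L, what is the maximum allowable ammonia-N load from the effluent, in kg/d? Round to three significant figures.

Mass balance at the limit: 41500·0.2300 + 1480·Cₑ = 42980·2.2 → Cₑ = 57.44 mg/L.
1480 L/s = 1.480 m³/s. Load = 1.480 m³/s × 57.44 g/m³ × 86 400 s/d = 7345 kg/d.

7340 kg/d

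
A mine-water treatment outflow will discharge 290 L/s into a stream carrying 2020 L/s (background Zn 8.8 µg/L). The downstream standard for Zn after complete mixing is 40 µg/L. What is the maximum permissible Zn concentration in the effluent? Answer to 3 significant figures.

At the limit, (Qr·Cr + Qe·Cₑ)/(Qr + Qe) = 40:
Cₑ = (2310·40 − 2020·8.800) / 290.0 = 257.3 µg/L.

257 µg/L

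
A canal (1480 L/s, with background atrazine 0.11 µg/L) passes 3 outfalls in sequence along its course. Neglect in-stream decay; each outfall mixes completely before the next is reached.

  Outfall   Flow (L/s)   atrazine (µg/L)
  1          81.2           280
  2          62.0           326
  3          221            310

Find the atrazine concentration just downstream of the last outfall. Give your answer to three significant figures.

After outfall 1: Q = 1480 + 81.20 = 1561 L/s; C = (1480·0.1100 + 81.20·280.0)/1561 = 14.67 µg/L.
After outfall 2: Q = 1561 + 62.00 = 1623 L/s; C = (1561·14.67 + 62.00·326.0)/1623 = 26.56 µg/L.
After outfall 3: Q = 1623 + 221.0 = 1844 L/s; C = (1623·26.56 + 221.0·310.0)/1844 = 60.53 µg/L.

60.5 µg/L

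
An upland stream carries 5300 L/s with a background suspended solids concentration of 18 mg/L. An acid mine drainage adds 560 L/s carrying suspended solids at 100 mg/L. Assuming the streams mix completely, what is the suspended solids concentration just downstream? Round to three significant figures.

Mass balance: C = (5300·18.00 + 560.0·100.0) / 5860 = 151400/5860 = 25.84 mg/L.

25.8 mg/L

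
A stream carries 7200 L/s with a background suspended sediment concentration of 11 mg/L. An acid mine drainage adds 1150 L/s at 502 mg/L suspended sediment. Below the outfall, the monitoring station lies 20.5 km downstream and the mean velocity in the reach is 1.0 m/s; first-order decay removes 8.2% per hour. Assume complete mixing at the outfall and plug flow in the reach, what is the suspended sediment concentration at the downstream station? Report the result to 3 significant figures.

48.3 mg/L

Mass balance: C = (7200·11.00 + 1150·502.0) / 8350 = 656500/8350 = 78.62 mg/L.
Travel time t = 20.5·1000 / 1.0 = 20500 s = 5.694 h.
8.2%/h lost → k = −ln(1 − 0.082) = 0.08556 h⁻¹.
After decay, C = 78.62 × e^(−kt) = 78.62 × 0.6143 = 48.30 mg/L.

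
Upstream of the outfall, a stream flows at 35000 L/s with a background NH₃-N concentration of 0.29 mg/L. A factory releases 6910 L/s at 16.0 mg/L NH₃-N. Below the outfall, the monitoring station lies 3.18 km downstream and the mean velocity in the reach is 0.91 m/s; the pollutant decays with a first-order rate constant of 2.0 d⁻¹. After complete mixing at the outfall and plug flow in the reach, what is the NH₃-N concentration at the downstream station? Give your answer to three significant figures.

2.66 mg/L

Mass balance: C = (35000·0.2900 + 6910·16.00) / 41910 = 120700/41910 = 2.880 mg/L.
Travel time t = 3.18·1000 / 0.91 = 3495 s = 0.9707 h.
After decay, C = 2.880 × e^(−kt) = 2.880 × 0.9223 = 2.656 mg/L.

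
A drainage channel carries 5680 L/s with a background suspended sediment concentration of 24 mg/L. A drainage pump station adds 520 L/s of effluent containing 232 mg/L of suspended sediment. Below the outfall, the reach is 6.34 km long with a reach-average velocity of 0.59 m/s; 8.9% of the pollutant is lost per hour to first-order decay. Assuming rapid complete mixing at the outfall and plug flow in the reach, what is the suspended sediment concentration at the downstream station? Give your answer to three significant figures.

Conservation of mass: C = (5680·24.00 + 520.0·232.0) / 6200 = 257000/6200 = 41.45 mg/L.
Travel time t = 6.34·1000 / 0.59 = 10750 s = 2.985 h.
8.9%/h lost → k = −ln(1 − 0.089) = 0.09321 h⁻¹.
First-order decay: C = 41.45·exp(−k·t) = 41.45·0.7571 = 31.38 mg/L.

31.4 mg/L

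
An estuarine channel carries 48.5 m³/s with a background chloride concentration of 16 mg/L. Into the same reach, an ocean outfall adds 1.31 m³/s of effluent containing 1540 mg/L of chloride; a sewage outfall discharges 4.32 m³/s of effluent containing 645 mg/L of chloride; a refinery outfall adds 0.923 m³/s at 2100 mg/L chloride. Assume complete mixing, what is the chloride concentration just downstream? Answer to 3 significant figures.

137 mg/L

Conservation of mass: C = (48.50·16.00 + 1.310·1540 + 4.320·645.0 + 0.9230·2100) / 55.05 = 7518/55.05 = 136.6 mg/L.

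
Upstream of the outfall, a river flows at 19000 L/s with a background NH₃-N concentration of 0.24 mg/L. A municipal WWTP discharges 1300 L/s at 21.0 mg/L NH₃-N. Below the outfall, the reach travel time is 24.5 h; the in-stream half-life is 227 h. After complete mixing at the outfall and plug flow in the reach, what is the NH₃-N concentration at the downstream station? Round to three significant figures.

Mixed concentration C = ΣQC/ΣQ = (19000·0.2400 + 1300·21.00) / 20300 = 31860/20300 = 1.569 mg/L.
Half-life 227 h → k = ln 2 / 227 = 0.003054 h⁻¹ = 0.07328 d⁻¹.
First-order decay: C = 1.569·exp(−k·t) = 1.569·0.9279 = 1.456 mg/L.

1.46 mg/L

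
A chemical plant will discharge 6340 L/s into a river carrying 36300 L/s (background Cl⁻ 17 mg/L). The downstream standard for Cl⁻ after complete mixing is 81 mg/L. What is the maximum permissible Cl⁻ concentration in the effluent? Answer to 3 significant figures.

447 mg/L

At the limit, (Qr·Cr + Qe·Cₑ)/(Qr + Qe) = 81:
Cₑ = (42640·81 − 36300·17.00) / 6340 = 447.4 mg/L.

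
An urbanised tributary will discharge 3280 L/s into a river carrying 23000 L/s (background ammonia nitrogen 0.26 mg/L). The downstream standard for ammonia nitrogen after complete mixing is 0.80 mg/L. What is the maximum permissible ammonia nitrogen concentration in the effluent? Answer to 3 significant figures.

At the limit, (Qr·Cr + Qe·Cₑ)/(Qr + Qe) = 0.80:
Cₑ = (26280·0.80 − 23000·0.2600) / 3280 = 4.587 mg/L.

4.59 mg/L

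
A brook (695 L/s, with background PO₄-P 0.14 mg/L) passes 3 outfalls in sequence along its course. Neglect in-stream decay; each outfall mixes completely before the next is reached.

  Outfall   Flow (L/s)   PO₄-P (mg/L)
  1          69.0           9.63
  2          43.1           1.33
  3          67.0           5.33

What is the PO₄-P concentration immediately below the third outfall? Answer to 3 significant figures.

Outfall 1: combined Q = 764.0 L/s; C = (695.0·0.1400 + 69.00·9.630)/764.0 = 0.9971 mg/L.
Outfall 2: combined Q = 807.1 L/s; C = (764.0·0.9971 + 43.10·1.330)/807.1 = 1.015 mg/L.
Outfall 3: combined Q = 874.1 L/s; C = (807.1·1.015 + 67.00·5.330)/874.1 = 1.346 mg/L.

1.35 mg/L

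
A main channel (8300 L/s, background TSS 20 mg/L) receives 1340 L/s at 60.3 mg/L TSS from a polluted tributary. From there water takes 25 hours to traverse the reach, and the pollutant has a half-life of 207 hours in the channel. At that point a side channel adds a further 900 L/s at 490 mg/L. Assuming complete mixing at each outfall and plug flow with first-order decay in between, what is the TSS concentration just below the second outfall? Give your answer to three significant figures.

63.4 mg/L

After mixing, C = (8300·20.00 + 1340·60.30) / 9640 = 246800/9640 = 25.60 mg/L; combined flow 9640 L/s.
Half-life 207 h → k = ln 2 / 207 = 0.003349 h⁻¹ = 0.08036 d⁻¹.
After decay, C = 25.60 × e^(−kt) = 25.60 × 0.9197 = 23.55 mg/L.
Second outfall: C = (9640·23.55 + 900.0·490.0)/10540 = 63.38 mg/L.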